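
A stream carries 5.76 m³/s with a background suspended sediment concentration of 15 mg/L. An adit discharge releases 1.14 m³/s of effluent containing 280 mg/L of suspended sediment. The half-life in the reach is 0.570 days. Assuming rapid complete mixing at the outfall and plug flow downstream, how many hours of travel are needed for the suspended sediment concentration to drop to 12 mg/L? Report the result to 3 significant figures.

Flow-weighted average: C = (5.760·15.00 + 1.140·280.0) / 6.900 = 405.6/6.900 = 58.78 mg/L.
Half-life 0.570 d → k = ln 2 / 0.570 = 1.216 d⁻¹.
58.78·exp(−k·t) = 12 → t = ln(58.78/12)/k = 112900 s = 31.36 h.

31.4 h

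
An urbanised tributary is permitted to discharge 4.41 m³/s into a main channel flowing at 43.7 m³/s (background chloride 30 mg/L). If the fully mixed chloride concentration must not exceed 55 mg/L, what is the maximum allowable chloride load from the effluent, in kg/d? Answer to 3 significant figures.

Mass balance at the limit: 43.70·30.00 + 4.410·Cₑ = 48.11·55 → Cₑ = 302.7 mg/L.
Load = 4.410 m³/s × 302.7 g/m³ × 86 400 s/d = 115300 kg/d.

115000 kg/d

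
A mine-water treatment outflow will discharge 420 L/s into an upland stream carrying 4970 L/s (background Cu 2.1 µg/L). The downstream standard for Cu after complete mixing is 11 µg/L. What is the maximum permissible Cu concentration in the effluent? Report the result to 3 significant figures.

116 µg/L

At the limit, (Qr·Cr + Qe·Cₑ)/(Qr + Qe) = 11:
Cₑ = (5390·11 − 4970·2.100) / 420.0 = 116.3 µg/L.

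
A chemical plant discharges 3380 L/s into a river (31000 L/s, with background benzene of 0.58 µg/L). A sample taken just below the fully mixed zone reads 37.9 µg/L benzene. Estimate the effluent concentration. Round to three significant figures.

Mass balance: 31000·0.5800 + 3380·Cₑ = 34380·37.90
→ Cₑ = (34380·37.90 − 31000·0.5800) / 3380 = 380.2 µg/L.

380 µg/L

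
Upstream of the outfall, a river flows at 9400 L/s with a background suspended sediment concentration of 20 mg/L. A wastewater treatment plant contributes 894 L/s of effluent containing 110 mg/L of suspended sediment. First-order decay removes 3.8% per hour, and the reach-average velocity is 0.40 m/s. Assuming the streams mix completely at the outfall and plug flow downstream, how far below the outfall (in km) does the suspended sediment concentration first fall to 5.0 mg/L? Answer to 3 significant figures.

After mixing, C = (9400·20.00 + 894.0·110.0) / 10290 = 286300/10290 = 27.82 mg/L.
3.8%/h lost → k = −ln(1 − 0.038) = 0.03874 h⁻¹.
Set 27.82·exp(−k·t) = 5.0 → t = ln(27.82/5.0)/k = 159500 s = 44.30 h.
Distance = v·t = 0.40·159500 = 63790 m = 63.79 km.

63.8 km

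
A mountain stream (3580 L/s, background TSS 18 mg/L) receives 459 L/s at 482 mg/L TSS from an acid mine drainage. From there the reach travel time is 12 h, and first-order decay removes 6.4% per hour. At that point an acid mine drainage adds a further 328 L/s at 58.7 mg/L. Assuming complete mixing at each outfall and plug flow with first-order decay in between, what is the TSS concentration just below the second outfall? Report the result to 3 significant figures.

After mixing, C = (3580·18.00 + 459.0·482.0) / 4039 = 285700/4039 = 70.73 mg/L; combined flow 4039 L/s.
6.4%/h lost → k = −ln(1 − 0.064) = 0.06614 h⁻¹.
First-order decay: C = 70.73·exp(−k·t) = 70.73·0.4522 = 31.98 mg/L.
At the second outfall, C = (4039·31.98 + 328.0·58.70) / (4039 + 328.0) = 33.99 mg/L.

34.0 mg/L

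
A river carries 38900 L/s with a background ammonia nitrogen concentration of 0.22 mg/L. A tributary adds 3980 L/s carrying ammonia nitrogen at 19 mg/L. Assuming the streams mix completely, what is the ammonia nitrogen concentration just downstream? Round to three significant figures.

Mixed concentration C = ΣQC/ΣQ = (38900·0.2200 + 3980·19.00) / 42880 = 84180/42880 = 1.963 mg/L.

1.96 mg/L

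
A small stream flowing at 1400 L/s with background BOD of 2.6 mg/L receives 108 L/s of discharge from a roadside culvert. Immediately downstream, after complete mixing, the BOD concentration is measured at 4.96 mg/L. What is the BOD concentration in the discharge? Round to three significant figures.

Mass balance: 1400·2.600 + 108.0·Cₑ = 1508·4.960
→ Cₑ = (1508·4.960 − 1400·2.600) / 108.0 = 35.55 mg/L.

35.6 mg/L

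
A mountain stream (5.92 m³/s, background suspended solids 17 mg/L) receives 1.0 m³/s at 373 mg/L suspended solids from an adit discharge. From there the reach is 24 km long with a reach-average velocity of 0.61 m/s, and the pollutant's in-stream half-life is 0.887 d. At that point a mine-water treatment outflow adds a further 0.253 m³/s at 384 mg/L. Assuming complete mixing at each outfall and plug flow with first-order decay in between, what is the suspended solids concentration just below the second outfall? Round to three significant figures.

59.8 mg/L

After mixing, C = (5.920·17.00 + 1.000·373.0) / 6.920 = 473.6/6.920 = 68.45 mg/L; combined flow 6.920 m³/s.
Travel time t = 24·1000 / 0.61 = 39340 s = 10.93 h.
Half-life 0.887 d → k = ln 2 / 0.887 = 0.7815 d⁻¹.
Decay over the reach: 68.45·exp(−kt) = 68.45·0.7006 = 47.95 mg/L.
Second outfall: C = (6.920·47.95 + 0.2530·384.0)/7.173 = 59.80 mg/L.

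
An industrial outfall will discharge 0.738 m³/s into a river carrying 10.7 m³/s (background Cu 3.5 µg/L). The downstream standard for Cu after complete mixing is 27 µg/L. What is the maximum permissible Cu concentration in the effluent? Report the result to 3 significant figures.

368 µg/L

At the limit, (Qr·Cr + Qe·Cₑ)/(Qr + Qe) = 27:
Cₑ = (11.44·27 − 10.70·3.500) / 0.7380 = 367.7 µg/L.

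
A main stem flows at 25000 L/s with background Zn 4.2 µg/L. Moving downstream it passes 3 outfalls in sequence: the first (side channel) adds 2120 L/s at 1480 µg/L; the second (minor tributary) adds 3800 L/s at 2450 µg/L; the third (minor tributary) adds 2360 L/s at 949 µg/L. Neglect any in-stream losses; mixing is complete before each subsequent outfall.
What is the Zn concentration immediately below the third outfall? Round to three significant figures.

444 µg/L

After outfall 1: Q = 25000 + 2120 = 27120 L/s; C = (25000·4.200 + 2120·1480)/27120 = 119.6 µg/L.
After outfall 2: Q = 27120 + 3800 = 30920 L/s; C = (27120·119.6 + 3800·2450)/30920 = 406.0 µg/L.
After outfall 3: Q = 30920 + 2360 = 33280 L/s; C = (30920·406.0 + 2360·949.0)/33280 = 444.5 µg/L.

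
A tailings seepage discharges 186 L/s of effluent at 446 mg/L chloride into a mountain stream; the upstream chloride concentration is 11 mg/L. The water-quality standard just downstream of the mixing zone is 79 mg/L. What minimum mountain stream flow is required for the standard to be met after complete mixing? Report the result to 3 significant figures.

1000 L/s

Set C_mix = 79: (Q·11.00 + 186.0·446.0) / (Q + 186.0) = 79
→ Q = 186.0·(446.0 − 79)/(79 − 11.00) = 1004 L/s.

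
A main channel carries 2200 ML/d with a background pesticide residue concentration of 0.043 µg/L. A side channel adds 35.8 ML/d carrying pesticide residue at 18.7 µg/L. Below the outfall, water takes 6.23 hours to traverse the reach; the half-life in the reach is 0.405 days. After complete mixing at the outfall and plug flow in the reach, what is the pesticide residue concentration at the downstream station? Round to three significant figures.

0.219 µg/L

Mass balance: C = (2200·0.04300 + 35.80·18.70) / 2236 = 764.1/2236 = 0.3417 µg/L.
Half-life 0.405 d → k = ln 2 / 0.405 = 1.711 d⁻¹.
First-order decay: C = 0.3417·exp(−k·t) = 0.3417·0.6413 = 0.2192 µg/L.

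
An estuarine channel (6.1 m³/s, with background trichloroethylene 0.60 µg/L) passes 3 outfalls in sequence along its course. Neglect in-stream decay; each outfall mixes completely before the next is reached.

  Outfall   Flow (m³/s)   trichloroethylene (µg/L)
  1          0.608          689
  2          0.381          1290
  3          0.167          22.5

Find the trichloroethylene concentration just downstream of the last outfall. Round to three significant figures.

Outfall 1: combined Q = 6.708 m³/s; C = (6.100·0.6000 + 0.6080·689.0)/6.708 = 63.00 µg/L.
Outfall 2: combined Q = 7.089 m³/s; C = (6.708·63.00 + 0.3810·1290)/7.089 = 128.9 µg/L.
Outfall 3: combined Q = 7.256 m³/s; C = (7.089·128.9 + 0.1670·22.50)/7.256 = 126.5 µg/L.

126 µg/L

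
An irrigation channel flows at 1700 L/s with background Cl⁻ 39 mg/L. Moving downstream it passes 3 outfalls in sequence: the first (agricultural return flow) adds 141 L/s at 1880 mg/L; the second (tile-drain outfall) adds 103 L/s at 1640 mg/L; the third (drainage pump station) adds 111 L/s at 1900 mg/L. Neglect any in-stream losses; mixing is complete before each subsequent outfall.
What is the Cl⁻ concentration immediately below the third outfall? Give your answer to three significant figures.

Below outfall 1: Q → 1841 L/s, C = (1700·39.00 + 141.0·1880)/1841 = 180.0 mg/L.
Below outfall 2: Q → 1944 L/s, C = (1841·180.0 + 103.0·1640)/1944 = 257.4 mg/L.
Below outfall 3: Q → 2055 L/s, C = (1944·257.4 + 111.0·1900)/2055 = 346.1 mg/L.

346 mg/L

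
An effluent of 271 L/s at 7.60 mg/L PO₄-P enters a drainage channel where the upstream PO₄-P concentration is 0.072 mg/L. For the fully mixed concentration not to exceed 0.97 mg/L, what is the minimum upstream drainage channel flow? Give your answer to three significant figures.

Set C_mix = 0.97: (Q·0.07200 + 271.0·7.600) / (Q + 271.0) = 0.97
→ Q = 271.0·(7.600 − 0.97)/(0.97 − 0.07200) = 2001 L/s.

2000 L/s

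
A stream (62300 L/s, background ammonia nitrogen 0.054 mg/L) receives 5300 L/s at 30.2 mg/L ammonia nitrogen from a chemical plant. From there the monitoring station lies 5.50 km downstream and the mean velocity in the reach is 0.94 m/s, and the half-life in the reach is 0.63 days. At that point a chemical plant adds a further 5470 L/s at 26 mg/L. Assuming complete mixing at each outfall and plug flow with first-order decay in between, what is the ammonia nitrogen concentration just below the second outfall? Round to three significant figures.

Flow-weighted average: C = (62300·0.05400 + 5300·30.20) / 67600 = 163400/67600 = 2.418 mg/L; combined flow 67600 L/s.
Travel time t = 5.50·1000 / 0.94 = 5851 s = 1.625 h.
Half-life 0.63 d → k = ln 2 / 0.63 = 1.100 d⁻¹.
Applying C = C₀e^(−kt): 2.418 × 0.9282 = 2.244 mg/L.
At the second outfall, C = (67600·2.244 + 5470·26.00) / (67600 + 5470) = 4.022 mg/L.

4.02 mg/L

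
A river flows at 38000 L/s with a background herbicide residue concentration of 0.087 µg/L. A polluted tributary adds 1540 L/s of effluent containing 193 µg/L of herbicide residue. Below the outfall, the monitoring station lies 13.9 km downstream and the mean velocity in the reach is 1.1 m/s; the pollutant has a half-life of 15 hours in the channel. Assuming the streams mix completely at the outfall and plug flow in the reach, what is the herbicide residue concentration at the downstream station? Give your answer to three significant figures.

6.46 µg/L

After mixing, C = (38000·0.08700 + 1540·193.0) / 39540 = 300500/39540 = 7.601 µg/L.
Travel time t = 13.9·1000 / 1.1 = 12640 s = 3.510 h.
Half-life 15 h → k = ln 2 / 15 = 0.04621 h⁻¹ = 1.109 d⁻¹.
After decay, C = 7.601 × e^(−kt) = 7.601 × 0.8503 = 6.463 µg/L.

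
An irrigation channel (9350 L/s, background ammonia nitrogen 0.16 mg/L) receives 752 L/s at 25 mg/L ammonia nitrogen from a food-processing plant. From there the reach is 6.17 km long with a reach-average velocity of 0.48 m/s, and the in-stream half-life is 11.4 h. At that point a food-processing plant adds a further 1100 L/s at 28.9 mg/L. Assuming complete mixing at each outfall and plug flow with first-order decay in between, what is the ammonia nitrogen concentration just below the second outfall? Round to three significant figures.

Flow-weighted average: C = (9350·0.1600 + 752.0·25.00) / 10100 = 20300/10100 = 2.009 mg/L; combined flow 10100 L/s.
Travel time t = 6.17·1000 / 0.48 = 12850 s = 3.571 h.
Half-life 11.4 h → k = ln 2 / 11.4 = 0.06080 h⁻¹ = 1.459 d⁻¹.
Decay over the reach: 2.009·exp(−kt) = 2.009·0.8048 = 1.617 mg/L.
Second outfall: C = (10100·1.617 + 1100·28.90)/11200 = 4.296 mg/L.

4.30 mg/L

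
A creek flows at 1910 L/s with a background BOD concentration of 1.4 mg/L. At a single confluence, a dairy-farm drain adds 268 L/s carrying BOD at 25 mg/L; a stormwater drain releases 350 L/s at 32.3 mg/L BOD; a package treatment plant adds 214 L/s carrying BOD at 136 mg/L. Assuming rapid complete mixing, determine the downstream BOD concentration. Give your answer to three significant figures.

Mixed concentration C = ΣQC/ΣQ = (1910·1.400 + 268.0·25.00 + 350.0·32.30 + 214.0·136.0) / 2742 = 49780/2742 = 18.16 mg/L.

18.2 mg/L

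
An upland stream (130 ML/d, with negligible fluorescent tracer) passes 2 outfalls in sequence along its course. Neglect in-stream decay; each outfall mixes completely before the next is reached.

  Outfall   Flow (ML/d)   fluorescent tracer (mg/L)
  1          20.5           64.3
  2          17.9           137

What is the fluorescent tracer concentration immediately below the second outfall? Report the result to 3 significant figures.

22.4 mg/L

Outfall 1: combined Q = 150.5 ML/d; C = (130.0·0 + 20.50·64.30)/150.5 = 8.758 mg/L.
Outfall 2: combined Q = 168.4 ML/d; C = (150.5·8.758 + 17.90·137.0)/168.4 = 22.39 mg/L.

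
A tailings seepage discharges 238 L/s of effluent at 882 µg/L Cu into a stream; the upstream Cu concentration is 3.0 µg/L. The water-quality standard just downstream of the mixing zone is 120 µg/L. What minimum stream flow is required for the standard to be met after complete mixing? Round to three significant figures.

Set C_mix = 120: (Q·3.000 + 238.0·882.0) / (Q + 238.0) = 120
→ Q = 238.0·(882.0 − 120)/(120 − 3.000) = 1550 L/s.

1550 L/s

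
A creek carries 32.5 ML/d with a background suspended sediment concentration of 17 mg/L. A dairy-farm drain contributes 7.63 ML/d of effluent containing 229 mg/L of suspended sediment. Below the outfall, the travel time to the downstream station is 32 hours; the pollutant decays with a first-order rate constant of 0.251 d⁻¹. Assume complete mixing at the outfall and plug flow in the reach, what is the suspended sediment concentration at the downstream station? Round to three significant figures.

Conservation of mass: C = (32.50·17.00 + 7.630·229.0) / 40.13 = 2300/40.13 = 57.31 mg/L.
Decay over the reach: 57.31·exp(−kt) = 57.31·0.7156 = 41.01 mg/L.

41.0 mg/L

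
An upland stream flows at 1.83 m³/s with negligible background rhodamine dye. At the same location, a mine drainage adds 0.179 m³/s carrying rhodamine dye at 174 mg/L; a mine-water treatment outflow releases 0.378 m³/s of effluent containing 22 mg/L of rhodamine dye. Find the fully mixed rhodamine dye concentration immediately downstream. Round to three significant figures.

Conservation of mass: C = (1.830·0 + 0.1790·174.0 + 0.3780·22.00) / 2.387 = 39.46/2.387 = 16.53 mg/L.

16.5 mg/L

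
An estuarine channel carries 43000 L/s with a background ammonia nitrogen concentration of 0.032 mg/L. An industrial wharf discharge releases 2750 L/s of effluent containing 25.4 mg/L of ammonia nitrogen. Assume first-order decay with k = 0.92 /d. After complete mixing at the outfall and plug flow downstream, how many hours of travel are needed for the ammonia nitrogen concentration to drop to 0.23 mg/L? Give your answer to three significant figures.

Mixed concentration C = ΣQC/ΣQ = (43000·0.03200 + 2750·25.40) / 45750 = 71230/45750 = 1.557 mg/L.
1.557·exp(−k·t) = 0.23 → t = ln(1.557/0.23)/k = 179600 s = 49.89 h.

49.9 h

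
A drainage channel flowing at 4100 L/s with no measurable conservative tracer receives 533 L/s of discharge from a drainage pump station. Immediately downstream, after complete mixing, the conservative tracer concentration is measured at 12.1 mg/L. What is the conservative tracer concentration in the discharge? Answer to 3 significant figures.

Mass balance: 4100·0 + 533.0·Cₑ = 4633·12.10
→ Cₑ = (4633·12.10 − 4100·0) / 533.0 = 105.2 mg/L.

105 mg/L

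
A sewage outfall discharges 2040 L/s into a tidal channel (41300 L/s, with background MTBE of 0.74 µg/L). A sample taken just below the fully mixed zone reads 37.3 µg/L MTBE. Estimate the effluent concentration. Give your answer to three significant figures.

Mass balance: 41300·0.7400 + 2040·Cₑ = 43340·37.30
→ Cₑ = (43340·37.30 − 41300·0.7400) / 2040 = 777.5 µg/L.

777 µg/L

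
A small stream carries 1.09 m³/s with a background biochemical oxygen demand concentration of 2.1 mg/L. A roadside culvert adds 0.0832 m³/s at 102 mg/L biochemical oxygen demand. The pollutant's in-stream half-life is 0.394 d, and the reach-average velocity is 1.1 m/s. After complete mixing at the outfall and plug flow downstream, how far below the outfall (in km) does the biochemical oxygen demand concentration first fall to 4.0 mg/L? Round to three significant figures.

44.9 km

Flow-weighted average: C = (1.090·2.100 + 0.08320·102.0) / 1.173 = 10.78/1.173 = 9.185 mg/L.
Half-life 0.394 d → k = ln 2 / 0.394 = 1.759 d⁻¹.
Set 9.185·exp(−k·t) = 4.0 → t = ln(9.185/4.0)/k = 40820 s = 11.34 h.
Distance = v·t = 1.1·40820 = 44910 m = 44.91 km.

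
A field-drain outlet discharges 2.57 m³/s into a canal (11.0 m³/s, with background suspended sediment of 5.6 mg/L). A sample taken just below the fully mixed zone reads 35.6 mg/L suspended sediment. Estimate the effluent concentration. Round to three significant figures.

164 mg/L

Mass balance: 11.00·5.600 + 2.570·Cₑ = 13.57·35.60
→ Cₑ = (13.57·35.60 − 11.00·5.600) / 2.570 = 164.0 mg/L.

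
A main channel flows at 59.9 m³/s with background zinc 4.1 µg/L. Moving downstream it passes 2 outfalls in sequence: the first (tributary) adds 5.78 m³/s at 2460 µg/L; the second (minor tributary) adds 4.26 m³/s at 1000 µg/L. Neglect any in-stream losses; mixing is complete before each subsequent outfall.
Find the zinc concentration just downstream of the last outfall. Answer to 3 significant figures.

268 µg/L

Outfall 1: combined Q = 65.68 m³/s; C = (59.90·4.100 + 5.780·2460)/65.68 = 220.2 µg/L.
Outfall 2: combined Q = 69.94 m³/s; C = (65.68·220.2 + 4.260·1000)/69.94 = 267.7 µg/L.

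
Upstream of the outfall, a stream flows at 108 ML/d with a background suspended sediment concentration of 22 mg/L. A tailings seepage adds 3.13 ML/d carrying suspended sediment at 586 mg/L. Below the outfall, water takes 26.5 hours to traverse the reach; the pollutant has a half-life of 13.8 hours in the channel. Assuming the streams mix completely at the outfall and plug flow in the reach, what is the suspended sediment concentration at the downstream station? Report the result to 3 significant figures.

10.0 mg/L

Conservation of mass: C = (108.0·22.00 + 3.130·586.0) / 111.1 = 4210/111.1 = 37.89 mg/L.
Half-life 13.8 h → k = ln 2 / 13.8 = 0.05023 h⁻¹ = 1.205 d⁻¹.
Decay over the reach: 37.89·exp(−kt) = 37.89·0.2642 = 10.01 mg/L.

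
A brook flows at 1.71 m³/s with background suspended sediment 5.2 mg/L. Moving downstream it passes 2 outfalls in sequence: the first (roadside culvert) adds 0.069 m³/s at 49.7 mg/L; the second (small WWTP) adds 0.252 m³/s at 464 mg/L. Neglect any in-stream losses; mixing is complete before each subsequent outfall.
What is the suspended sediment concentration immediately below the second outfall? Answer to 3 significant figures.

63.6 mg/L

Outfall 1: combined Q = 1.779 m³/s; C = (1.710·5.200 + 0.06900·49.70)/1.779 = 6.926 mg/L.
Outfall 2: combined Q = 2.031 m³/s; C = (1.779·6.926 + 0.2520·464.0)/2.031 = 63.64 mg/L.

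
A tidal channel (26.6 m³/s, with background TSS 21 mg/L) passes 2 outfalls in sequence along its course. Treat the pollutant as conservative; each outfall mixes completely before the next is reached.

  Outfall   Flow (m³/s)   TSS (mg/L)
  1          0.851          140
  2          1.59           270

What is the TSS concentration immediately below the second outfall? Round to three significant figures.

38.1 mg/L

Below outfall 1: Q → 27.45 m³/s, C = (26.60·21.00 + 0.8510·140.0)/27.45 = 24.69 mg/L.
Below outfall 2: Q → 29.04 m³/s, C = (27.45·24.69 + 1.590·270.0)/29.04 = 38.12 mg/L.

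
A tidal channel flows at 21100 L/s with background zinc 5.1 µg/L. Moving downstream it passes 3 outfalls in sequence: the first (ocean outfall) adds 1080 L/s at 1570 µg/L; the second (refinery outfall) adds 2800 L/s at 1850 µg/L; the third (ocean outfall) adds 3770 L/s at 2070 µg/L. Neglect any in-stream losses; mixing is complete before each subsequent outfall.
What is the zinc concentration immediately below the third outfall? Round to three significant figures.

514 µg/L

Below outfall 1: Q → 22180 L/s, C = (21100·5.100 + 1080·1570)/22180 = 81.30 µg/L.
Below outfall 2: Q → 24980 L/s, C = (22180·81.30 + 2800·1850)/24980 = 279.6 µg/L.
Below outfall 3: Q → 28750 L/s, C = (24980·279.6 + 3770·2070)/28750 = 514.3 µg/L.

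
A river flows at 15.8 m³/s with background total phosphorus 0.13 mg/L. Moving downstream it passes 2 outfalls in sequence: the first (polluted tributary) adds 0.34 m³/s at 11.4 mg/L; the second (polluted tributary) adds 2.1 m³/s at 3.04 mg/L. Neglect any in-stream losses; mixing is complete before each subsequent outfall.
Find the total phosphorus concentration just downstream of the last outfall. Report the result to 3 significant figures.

Below outfall 1: Q → 16.14 m³/s, C = (15.80·0.1300 + 0.3400·11.40)/16.14 = 0.3674 mg/L.
Below outfall 2: Q → 18.24 m³/s, C = (16.14·0.3674 + 2.100·3.040)/18.24 = 0.6751 mg/L.

0.675 mg/L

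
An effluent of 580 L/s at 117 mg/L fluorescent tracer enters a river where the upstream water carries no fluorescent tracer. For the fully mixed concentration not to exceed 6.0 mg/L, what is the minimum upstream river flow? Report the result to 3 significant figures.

10700 L/s

Set C_mix = 6.0: (Q·0 + 580.0·117.0) / (Q + 580.0) = 6.0
→ Q = 580.0·(117.0 − 6.0)/(6.0 − 0) = 10730 L/s.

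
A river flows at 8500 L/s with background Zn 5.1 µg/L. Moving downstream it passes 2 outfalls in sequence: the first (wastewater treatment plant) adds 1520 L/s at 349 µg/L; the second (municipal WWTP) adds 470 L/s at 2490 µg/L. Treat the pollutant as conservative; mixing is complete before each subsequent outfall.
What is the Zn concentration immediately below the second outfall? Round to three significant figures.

Outfall 1: combined Q = 10020 L/s; C = (8500·5.100 + 1520·349.0)/10020 = 57.27 µg/L.
Outfall 2: combined Q = 10490 L/s; C = (10020·57.27 + 470.0·2490)/10490 = 166.3 µg/L.

166 µg/L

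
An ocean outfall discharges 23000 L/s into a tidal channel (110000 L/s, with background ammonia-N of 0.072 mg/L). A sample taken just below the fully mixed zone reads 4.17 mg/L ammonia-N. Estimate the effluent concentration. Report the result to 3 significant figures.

Mass balance: 110000·0.07200 + 23000·Cₑ = 133000·4.170
→ Cₑ = (133000·4.170 − 110000·0.07200) / 23000 = 23.77 mg/L.

23.8 mg/L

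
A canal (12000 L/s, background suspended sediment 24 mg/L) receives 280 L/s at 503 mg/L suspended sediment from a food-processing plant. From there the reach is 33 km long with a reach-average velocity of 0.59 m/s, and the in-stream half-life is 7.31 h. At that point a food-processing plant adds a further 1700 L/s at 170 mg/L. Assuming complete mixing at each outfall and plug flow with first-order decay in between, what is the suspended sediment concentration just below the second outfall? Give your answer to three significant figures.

Conservation of mass: C = (12000·24.00 + 280.0·503.0) / 12280 = 428800/12280 = 34.92 mg/L; combined flow 12280 L/s.
Travel time t = 33·1000 / 0.59 = 55930 s = 15.54 h.
Half-life 7.31 h → k = ln 2 / 7.31 = 0.09482 h⁻¹ = 2.276 d⁻¹.
Decay over the reach: 34.92·exp(−kt) = 34.92·0.2292 = 8.004 mg/L.
Second outfall: C = (12280·8.004 + 1700·170.0)/13980 = 27.70 mg/L.

27.7 mg/L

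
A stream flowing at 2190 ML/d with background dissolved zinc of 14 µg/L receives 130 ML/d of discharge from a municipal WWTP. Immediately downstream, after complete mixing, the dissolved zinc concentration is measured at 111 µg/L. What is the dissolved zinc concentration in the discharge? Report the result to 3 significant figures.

1750 µg/L

Mass balance: 2190·14.00 + 130.0·Cₑ = 2320·111.0
→ Cₑ = (2320·111.0 − 2190·14.00) / 130.0 = 1745 µg/L.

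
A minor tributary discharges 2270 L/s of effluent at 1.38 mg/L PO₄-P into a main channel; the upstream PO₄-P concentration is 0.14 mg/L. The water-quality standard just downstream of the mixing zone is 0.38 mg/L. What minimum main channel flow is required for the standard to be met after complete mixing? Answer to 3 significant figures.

Set C_mix = 0.38: (Q·0.1400 + 2270·1.380) / (Q + 2270) = 0.38
→ Q = 2270·(1.380 − 0.38)/(0.38 − 0.1400) = 9458 L/s.

9460 L/s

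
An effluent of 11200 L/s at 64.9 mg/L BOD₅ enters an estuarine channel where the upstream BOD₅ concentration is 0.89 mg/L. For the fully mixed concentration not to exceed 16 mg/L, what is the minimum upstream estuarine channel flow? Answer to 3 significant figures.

Set C_mix = 16: (Q·0.8900 + 11200·64.90) / (Q + 11200) = 16
→ Q = 11200·(64.90 − 16)/(16 − 0.8900) = 36250 L/s.

36200 L/s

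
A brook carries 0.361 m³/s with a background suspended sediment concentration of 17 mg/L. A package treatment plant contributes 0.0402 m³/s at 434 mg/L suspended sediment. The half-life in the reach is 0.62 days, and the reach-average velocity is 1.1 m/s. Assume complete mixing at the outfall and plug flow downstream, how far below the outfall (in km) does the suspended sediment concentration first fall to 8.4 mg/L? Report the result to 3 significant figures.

165 km

Mixed concentration C = ΣQC/ΣQ = (0.3610·17.00 + 0.04020·434.0) / 0.4012 = 23.58/0.4012 = 58.78 mg/L.
Half-life 0.62 d → k = ln 2 / 0.62 = 1.118 d⁻¹.
Set 58.78·exp(−k·t) = 8.4 → t = ln(58.78/8.4)/k = 150400 s = 41.77 h.
Distance = v·t = 1.1·150400 = 165400 m = 165.4 km.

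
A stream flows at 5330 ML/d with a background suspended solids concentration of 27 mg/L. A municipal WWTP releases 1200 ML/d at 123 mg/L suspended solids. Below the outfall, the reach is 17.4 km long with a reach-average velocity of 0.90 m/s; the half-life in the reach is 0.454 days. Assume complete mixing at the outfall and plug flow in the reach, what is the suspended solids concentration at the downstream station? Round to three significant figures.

Conservation of mass: C = (5330·27.00 + 1200·123.0) / 6530 = 291500/6530 = 44.64 mg/L.
Travel time t = 17.4·1000 / 0.90 = 19330 s = 5.370 h.
Half-life 0.454 d → k = ln 2 / 0.454 = 1.527 d⁻¹.
Decay over the reach: 44.64·exp(−kt) = 44.64·0.7106 = 31.72 mg/L.

31.7 mg/L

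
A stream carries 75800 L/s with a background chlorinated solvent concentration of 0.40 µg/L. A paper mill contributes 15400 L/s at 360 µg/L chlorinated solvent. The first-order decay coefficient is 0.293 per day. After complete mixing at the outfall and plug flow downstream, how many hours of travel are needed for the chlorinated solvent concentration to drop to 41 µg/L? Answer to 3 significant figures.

Flow-weighted average: C = (75800·0.4000 + 15400·360.0) / 91200 = 5574000/91200 = 61.12 µg/L.
61.12·exp(−k·t) = 41 → t = ln(61.12/41)/k = 117700 s = 32.71 h.

32.7 h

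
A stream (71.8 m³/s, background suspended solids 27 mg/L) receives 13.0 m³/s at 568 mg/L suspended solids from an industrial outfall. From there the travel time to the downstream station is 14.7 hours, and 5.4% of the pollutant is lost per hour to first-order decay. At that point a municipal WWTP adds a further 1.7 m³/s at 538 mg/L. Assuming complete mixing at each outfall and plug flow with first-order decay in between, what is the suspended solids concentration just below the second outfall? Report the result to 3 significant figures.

58.2 mg/L

Mass balance: C = (71.80·27.00 + 13.00·568.0) / 84.80 = 9323/84.80 = 109.9 mg/L; combined flow 84.80 m³/s.
5.4%/h lost → k = −ln(1 − 0.054) = 0.05551 h⁻¹.
Decay over the reach: 109.9·exp(−kt) = 109.9·0.4422 = 48.61 mg/L.
At the second outfall, C = (84.80·48.61 + 1.700·538.0) / (84.80 + 1.700) = 58.23 mg/L.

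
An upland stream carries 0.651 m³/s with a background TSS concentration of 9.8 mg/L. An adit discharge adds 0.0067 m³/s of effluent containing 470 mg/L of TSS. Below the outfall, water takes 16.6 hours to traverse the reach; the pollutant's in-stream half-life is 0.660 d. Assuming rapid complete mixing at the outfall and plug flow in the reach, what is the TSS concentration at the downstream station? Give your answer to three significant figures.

Conservation of mass: C = (0.6510·9.800 + 0.006700·470.0) / 0.6577 = 9.529/0.6577 = 14.49 mg/L.
Half-life 0.660 d → k = ln 2 / 0.660 = 1.050 d⁻¹.
After decay, C = 14.49 × e^(−kt) = 14.49 × 0.4836 = 7.007 mg/L.

7.01 mg/L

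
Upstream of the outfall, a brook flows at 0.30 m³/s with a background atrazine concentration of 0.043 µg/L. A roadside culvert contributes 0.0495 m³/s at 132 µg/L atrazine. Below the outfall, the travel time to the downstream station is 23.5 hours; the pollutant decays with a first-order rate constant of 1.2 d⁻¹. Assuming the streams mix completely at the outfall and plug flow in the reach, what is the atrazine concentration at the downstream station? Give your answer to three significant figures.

Mass balance: C = (0.3000·0.04300 + 0.04950·132.0) / 0.3495 = 6.547/0.3495 = 18.73 µg/L.
First-order decay: C = 18.73·exp(−k·t) = 18.73·0.3088 = 5.785 µg/L.

5.78 µg/L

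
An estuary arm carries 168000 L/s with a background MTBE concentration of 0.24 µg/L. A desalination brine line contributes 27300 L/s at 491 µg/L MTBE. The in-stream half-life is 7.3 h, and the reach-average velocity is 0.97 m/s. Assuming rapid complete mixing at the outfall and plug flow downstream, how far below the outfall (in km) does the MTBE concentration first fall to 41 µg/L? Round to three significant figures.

19.1 km

Mixed concentration C = ΣQC/ΣQ = (168000·0.2400 + 27300·491.0) / 195300 = 13440000/195300 = 68.84 µg/L.
Half-life 7.3 h → k = ln 2 / 7.3 = 0.09495 h⁻¹ = 2.279 d⁻¹.
Set 68.84·exp(−k·t) = 41 → t = ln(68.84/41)/k = 19650 s = 5.458 h.
Distance = v·t = 0.97·19650 = 19060 m = 19.06 km.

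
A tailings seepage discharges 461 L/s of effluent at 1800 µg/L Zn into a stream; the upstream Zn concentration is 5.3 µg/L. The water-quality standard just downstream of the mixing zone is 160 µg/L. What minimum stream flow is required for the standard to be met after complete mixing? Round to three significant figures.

Set C_mix = 160: (Q·5.300 + 461.0·1800) / (Q + 461.0) = 160
→ Q = 461.0·(1800 − 160)/(160 − 5.300) = 4887 L/s.

4890 L/s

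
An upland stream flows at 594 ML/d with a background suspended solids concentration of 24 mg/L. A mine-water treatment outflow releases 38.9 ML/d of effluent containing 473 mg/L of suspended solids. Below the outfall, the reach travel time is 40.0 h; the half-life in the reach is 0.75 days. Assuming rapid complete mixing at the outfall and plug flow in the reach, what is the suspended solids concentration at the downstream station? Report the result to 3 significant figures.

11.1 mg/L

Conservation of mass: C = (594.0·24.00 + 38.90·473.0) / 632.9 = 32660/632.9 = 51.60 mg/L.
Half-life 0.75 d → k = ln 2 / 0.75 = 0.9242 d⁻¹.
Applying C = C₀e^(−kt): 51.60 × 0.2143 = 11.06 mg/L.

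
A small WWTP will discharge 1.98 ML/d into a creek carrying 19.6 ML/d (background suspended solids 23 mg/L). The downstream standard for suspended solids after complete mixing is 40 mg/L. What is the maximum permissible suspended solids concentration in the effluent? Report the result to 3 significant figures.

208 mg/L

At the limit, (Qr·Cr + Qe·Cₑ)/(Qr + Qe) = 40:
Cₑ = (21.58·40 − 19.60·23.00) / 1.980 = 208.3 mg/L.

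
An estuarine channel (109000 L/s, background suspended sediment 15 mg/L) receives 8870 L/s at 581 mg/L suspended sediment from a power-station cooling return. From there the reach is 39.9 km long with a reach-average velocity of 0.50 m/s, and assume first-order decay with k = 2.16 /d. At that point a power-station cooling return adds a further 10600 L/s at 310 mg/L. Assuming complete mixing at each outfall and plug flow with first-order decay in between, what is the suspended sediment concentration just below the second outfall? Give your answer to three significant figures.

Flow-weighted average: C = (109000·15.00 + 8870·581.0) / 117900 = 6788000/117900 = 57.59 mg/L; combined flow 117900 L/s.
Travel time t = 39.9·1000 / 0.50 = 79800 s = 22.17 h.
After decay, C = 57.59 × e^(−kt) = 57.59 × 0.1360 = 7.833 mg/L.
At the second outfall, C = (117900·7.833 + 10600·310.0) / (117900 + 10600) = 32.77 mg/L.

32.8 mg/L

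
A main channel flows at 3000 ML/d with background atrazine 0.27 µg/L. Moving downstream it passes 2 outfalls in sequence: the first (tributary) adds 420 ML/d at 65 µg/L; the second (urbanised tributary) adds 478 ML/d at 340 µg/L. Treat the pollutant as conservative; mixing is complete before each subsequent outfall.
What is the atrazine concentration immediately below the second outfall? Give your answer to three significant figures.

Below outfall 1: Q → 3420 ML/d, C = (3000·0.2700 + 420.0·65.00)/3420 = 8.219 µg/L.
Below outfall 2: Q → 3898 ML/d, C = (3420·8.219 + 478.0·340.0)/3898 = 48.90 µg/L.

48.9 µg/L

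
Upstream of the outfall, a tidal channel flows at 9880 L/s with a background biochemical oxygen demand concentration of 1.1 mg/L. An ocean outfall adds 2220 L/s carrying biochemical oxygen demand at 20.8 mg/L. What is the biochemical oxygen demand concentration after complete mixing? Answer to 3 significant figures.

4.71 mg/L

Mixed concentration C = ΣQC/ΣQ = (9880·1.100 + 2220·20.80) / 12100 = 57040/12100 = 4.714 mg/L.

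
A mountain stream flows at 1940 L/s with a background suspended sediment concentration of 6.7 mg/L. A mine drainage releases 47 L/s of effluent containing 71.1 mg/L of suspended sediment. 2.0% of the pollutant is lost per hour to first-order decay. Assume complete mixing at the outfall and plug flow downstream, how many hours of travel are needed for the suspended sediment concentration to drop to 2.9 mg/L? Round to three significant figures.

51.6 h

Flow-weighted average: C = (1940·6.700 + 47.00·71.10) / 1987 = 16340/1987 = 8.223 mg/L.
2.0%/h lost → k = −ln(1 − 0.02) = 0.02020 h⁻¹.
8.223·exp(−k·t) = 2.9 → t = ln(8.223/2.9)/k = 185700 s = 51.59 h.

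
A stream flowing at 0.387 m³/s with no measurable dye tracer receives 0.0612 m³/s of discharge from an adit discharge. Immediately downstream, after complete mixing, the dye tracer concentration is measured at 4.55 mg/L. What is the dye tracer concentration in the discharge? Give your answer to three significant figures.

Mass balance: 0.3870·0 + 0.06120·Cₑ = 0.4482·4.550
→ Cₑ = (0.4482·4.550 − 0.3870·0) / 0.06120 = 33.32 mg/L.

33.3 mg/L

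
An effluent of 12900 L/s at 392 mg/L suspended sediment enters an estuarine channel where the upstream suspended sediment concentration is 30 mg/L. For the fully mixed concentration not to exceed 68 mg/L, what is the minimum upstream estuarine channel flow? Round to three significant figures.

Set C_mix = 68: (Q·30.00 + 12900·392.0) / (Q + 12900) = 68
→ Q = 12900·(392.0 − 68)/(68 − 30.00) = 110000 L/s.

110000 L/s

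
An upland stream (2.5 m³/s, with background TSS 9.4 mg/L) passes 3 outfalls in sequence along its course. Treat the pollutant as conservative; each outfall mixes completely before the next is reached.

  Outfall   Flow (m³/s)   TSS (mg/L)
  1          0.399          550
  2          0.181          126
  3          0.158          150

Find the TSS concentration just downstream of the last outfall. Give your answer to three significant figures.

Outfall 1: combined Q = 2.899 m³/s; C = (2.500·9.400 + 0.3990·550.0)/2.899 = 83.80 mg/L.
Outfall 2: combined Q = 3.080 m³/s; C = (2.899·83.80 + 0.1810·126.0)/3.080 = 86.28 mg/L.
Outfall 3: combined Q = 3.238 m³/s; C = (3.080·86.28 + 0.1580·150.0)/3.238 = 89.39 mg/L.

89.4 mg/L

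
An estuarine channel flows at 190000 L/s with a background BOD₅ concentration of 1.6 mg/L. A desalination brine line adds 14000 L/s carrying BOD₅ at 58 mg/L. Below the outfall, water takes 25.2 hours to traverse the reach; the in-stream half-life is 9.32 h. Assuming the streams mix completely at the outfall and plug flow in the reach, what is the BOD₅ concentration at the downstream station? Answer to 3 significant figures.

Conservation of mass: C = (190000·1.600 + 14000·58.00) / 204000 = 1116000/204000 = 5.471 mg/L.
Half-life 9.32 h → k = ln 2 / 9.32 = 0.07437 h⁻¹ = 1.785 d⁻¹.
After decay, C = 5.471 × e^(−kt) = 5.471 × 0.1535 = 0.8396 mg/L.

0.840 mg/L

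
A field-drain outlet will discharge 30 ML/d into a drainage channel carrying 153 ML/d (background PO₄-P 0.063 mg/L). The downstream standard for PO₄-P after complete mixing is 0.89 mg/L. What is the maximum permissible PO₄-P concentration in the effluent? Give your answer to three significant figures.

5.11 mg/L

At the limit, (Qr·Cr + Qe·Cₑ)/(Qr + Qe) = 0.89:
Cₑ = (183.0·0.89 − 153.0·0.06300) / 30.00 = 5.108 mg/L.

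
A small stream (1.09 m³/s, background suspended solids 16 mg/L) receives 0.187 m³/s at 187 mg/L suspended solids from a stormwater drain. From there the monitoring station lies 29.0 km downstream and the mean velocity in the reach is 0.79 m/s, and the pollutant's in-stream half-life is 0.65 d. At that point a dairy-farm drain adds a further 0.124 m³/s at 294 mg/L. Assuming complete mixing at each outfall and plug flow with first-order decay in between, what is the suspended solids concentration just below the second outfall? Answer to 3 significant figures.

49.8 mg/L

After mixing, C = (1.090·16.00 + 0.1870·187.0) / 1.277 = 52.41/1.277 = 41.04 mg/L; combined flow 1.277 m³/s.
Travel time t = 29.0·1000 / 0.79 = 36710 s = 10.20 h.
Half-life 0.65 d → k = ln 2 / 0.65 = 1.066 d⁻¹.
First-order decay: C = 41.04·exp(−k·t) = 41.04·0.6357 = 26.09 mg/L.
Second outfall: C = (1.277·26.09 + 0.1240·294.0)/1.401 = 49.80 mg/L.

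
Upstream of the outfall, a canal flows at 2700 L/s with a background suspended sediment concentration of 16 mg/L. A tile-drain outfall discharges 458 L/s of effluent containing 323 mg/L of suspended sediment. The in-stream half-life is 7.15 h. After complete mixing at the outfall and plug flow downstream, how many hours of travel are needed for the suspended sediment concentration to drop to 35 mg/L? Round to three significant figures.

5.65 h

Mass balance: C = (2700·16.00 + 458.0·323.0) / 3158 = 191100/3158 = 60.52 mg/L.
Half-life 7.15 h → k = ln 2 / 7.15 = 0.09694 h⁻¹ = 2.327 d⁻¹.
60.52·exp(−k·t) = 35 → t = ln(60.52/35)/k = 20340 s = 5.650 h.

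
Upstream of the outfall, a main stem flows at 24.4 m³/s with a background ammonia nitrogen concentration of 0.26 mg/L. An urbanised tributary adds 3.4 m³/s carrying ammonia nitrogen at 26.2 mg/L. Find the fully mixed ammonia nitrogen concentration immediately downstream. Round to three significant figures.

Conservation of mass: C = (24.40·0.2600 + 3.400·26.20) / 27.80 = 95.42/27.80 = 3.433 mg/L.

3.43 mg/L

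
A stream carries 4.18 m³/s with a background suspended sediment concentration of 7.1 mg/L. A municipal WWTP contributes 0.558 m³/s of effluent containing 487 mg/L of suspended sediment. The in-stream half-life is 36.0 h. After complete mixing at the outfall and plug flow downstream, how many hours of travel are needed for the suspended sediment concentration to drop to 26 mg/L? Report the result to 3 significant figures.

Flow-weighted average: C = (4.180·7.100 + 0.5580·487.0) / 4.738 = 301.4/4.738 = 63.62 mg/L.
Half-life 36.0 h → k = ln 2 / 36.0 = 0.01925 h⁻¹ = 0.4621 d⁻¹.
63.62·exp(−k·t) = 26 → t = ln(63.62/26)/k = 167300 s = 46.47 h.

46.5 h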